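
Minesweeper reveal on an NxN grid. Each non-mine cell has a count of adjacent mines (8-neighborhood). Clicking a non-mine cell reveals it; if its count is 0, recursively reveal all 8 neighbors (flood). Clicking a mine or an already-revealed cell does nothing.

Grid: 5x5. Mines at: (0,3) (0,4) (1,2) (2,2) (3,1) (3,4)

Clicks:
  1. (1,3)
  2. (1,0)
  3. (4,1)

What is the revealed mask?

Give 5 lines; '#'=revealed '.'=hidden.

Click 1 (1,3) count=4: revealed 1 new [(1,3)] -> total=1
Click 2 (1,0) count=0: revealed 6 new [(0,0) (0,1) (1,0) (1,1) (2,0) (2,1)] -> total=7
Click 3 (4,1) count=1: revealed 1 new [(4,1)] -> total=8

Answer: ##...
##.#.
##...
.....
.#...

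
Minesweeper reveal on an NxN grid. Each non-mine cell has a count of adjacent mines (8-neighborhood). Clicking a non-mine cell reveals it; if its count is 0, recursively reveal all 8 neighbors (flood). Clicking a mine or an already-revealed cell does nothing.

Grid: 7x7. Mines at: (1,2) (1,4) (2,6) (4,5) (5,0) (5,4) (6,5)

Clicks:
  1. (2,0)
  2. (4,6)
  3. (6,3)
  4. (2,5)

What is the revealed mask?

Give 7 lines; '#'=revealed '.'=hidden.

Click 1 (2,0) count=0: revealed 25 new [(0,0) (0,1) (1,0) (1,1) (2,0) (2,1) (2,2) (2,3) (2,4) (3,0) (3,1) (3,2) (3,3) (3,4) (4,0) (4,1) (4,2) (4,3) (4,4) (5,1) (5,2) (5,3) (6,1) (6,2) (6,3)] -> total=25
Click 2 (4,6) count=1: revealed 1 new [(4,6)] -> total=26
Click 3 (6,3) count=1: revealed 0 new [(none)] -> total=26
Click 4 (2,5) count=2: revealed 1 new [(2,5)] -> total=27

Answer: ##.....
##.....
######.
#####..
#####.#
.###...
.###...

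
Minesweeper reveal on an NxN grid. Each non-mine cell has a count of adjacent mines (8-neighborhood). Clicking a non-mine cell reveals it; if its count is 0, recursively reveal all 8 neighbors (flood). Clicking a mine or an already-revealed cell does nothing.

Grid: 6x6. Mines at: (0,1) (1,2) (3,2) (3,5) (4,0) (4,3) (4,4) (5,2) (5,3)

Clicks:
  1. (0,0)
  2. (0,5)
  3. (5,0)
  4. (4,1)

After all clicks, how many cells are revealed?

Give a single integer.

Click 1 (0,0) count=1: revealed 1 new [(0,0)] -> total=1
Click 2 (0,5) count=0: revealed 9 new [(0,3) (0,4) (0,5) (1,3) (1,4) (1,5) (2,3) (2,4) (2,5)] -> total=10
Click 3 (5,0) count=1: revealed 1 new [(5,0)] -> total=11
Click 4 (4,1) count=3: revealed 1 new [(4,1)] -> total=12

Answer: 12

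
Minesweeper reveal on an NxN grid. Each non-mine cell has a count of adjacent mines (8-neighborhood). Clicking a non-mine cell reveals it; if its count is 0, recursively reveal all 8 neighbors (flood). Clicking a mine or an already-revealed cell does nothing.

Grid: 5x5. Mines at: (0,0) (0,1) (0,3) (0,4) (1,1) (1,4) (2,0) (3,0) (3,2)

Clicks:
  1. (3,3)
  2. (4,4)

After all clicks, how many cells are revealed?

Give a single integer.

Click 1 (3,3) count=1: revealed 1 new [(3,3)] -> total=1
Click 2 (4,4) count=0: revealed 5 new [(2,3) (2,4) (3,4) (4,3) (4,4)] -> total=6

Answer: 6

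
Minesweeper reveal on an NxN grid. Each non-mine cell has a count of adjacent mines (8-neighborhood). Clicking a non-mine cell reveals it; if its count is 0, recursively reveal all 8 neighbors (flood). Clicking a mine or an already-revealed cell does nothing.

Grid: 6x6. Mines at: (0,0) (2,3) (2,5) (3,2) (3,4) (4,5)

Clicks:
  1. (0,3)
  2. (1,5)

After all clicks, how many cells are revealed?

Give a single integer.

Answer: 10

Derivation:
Click 1 (0,3) count=0: revealed 10 new [(0,1) (0,2) (0,3) (0,4) (0,5) (1,1) (1,2) (1,3) (1,4) (1,5)] -> total=10
Click 2 (1,5) count=1: revealed 0 new [(none)] -> total=10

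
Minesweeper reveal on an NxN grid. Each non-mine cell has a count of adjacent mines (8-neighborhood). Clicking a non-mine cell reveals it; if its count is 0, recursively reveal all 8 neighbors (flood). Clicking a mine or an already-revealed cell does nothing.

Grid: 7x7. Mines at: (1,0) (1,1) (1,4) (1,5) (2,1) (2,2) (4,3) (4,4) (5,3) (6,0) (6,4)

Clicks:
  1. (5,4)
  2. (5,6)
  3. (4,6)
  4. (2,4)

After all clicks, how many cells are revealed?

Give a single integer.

Answer: 12

Derivation:
Click 1 (5,4) count=4: revealed 1 new [(5,4)] -> total=1
Click 2 (5,6) count=0: revealed 10 new [(2,5) (2,6) (3,5) (3,6) (4,5) (4,6) (5,5) (5,6) (6,5) (6,6)] -> total=11
Click 3 (4,6) count=0: revealed 0 new [(none)] -> total=11
Click 4 (2,4) count=2: revealed 1 new [(2,4)] -> total=12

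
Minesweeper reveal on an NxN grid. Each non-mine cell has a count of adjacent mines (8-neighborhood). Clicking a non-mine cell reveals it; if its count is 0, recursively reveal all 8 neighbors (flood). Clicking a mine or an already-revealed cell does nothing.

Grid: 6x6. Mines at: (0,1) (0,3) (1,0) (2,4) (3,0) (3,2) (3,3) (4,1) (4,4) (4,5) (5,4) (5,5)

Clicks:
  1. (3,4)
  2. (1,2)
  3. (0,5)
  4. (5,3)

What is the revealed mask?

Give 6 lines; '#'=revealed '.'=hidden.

Answer: ....##
..#.##
......
....#.
......
...#..

Derivation:
Click 1 (3,4) count=4: revealed 1 new [(3,4)] -> total=1
Click 2 (1,2) count=2: revealed 1 new [(1,2)] -> total=2
Click 3 (0,5) count=0: revealed 4 new [(0,4) (0,5) (1,4) (1,5)] -> total=6
Click 4 (5,3) count=2: revealed 1 new [(5,3)] -> total=7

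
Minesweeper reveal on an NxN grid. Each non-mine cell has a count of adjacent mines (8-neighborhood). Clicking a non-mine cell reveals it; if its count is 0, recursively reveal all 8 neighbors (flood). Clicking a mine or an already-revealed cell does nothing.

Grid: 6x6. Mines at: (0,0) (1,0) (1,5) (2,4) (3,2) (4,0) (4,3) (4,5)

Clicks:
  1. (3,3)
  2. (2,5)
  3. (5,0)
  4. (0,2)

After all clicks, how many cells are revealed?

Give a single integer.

Answer: 14

Derivation:
Click 1 (3,3) count=3: revealed 1 new [(3,3)] -> total=1
Click 2 (2,5) count=2: revealed 1 new [(2,5)] -> total=2
Click 3 (5,0) count=1: revealed 1 new [(5,0)] -> total=3
Click 4 (0,2) count=0: revealed 11 new [(0,1) (0,2) (0,3) (0,4) (1,1) (1,2) (1,3) (1,4) (2,1) (2,2) (2,3)] -> total=14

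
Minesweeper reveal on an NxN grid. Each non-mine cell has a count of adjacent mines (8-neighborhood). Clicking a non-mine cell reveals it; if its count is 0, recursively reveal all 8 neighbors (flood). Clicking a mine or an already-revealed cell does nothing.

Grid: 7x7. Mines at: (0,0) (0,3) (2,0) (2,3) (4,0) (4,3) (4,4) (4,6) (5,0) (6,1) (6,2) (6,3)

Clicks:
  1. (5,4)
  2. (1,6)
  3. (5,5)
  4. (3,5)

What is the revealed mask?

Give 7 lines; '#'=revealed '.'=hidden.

Answer: ....###
....###
....###
....###
.......
....##.
.......

Derivation:
Click 1 (5,4) count=3: revealed 1 new [(5,4)] -> total=1
Click 2 (1,6) count=0: revealed 12 new [(0,4) (0,5) (0,6) (1,4) (1,5) (1,6) (2,4) (2,5) (2,6) (3,4) (3,5) (3,6)] -> total=13
Click 3 (5,5) count=2: revealed 1 new [(5,5)] -> total=14
Click 4 (3,5) count=2: revealed 0 new [(none)] -> total=14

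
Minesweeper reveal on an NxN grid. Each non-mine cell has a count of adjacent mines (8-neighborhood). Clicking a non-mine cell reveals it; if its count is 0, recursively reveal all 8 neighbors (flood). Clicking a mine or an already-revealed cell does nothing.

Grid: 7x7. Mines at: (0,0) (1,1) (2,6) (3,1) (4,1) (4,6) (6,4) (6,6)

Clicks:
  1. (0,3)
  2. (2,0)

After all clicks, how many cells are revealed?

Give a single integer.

Answer: 27

Derivation:
Click 1 (0,3) count=0: revealed 26 new [(0,2) (0,3) (0,4) (0,5) (0,6) (1,2) (1,3) (1,4) (1,5) (1,6) (2,2) (2,3) (2,4) (2,5) (3,2) (3,3) (3,4) (3,5) (4,2) (4,3) (4,4) (4,5) (5,2) (5,3) (5,4) (5,5)] -> total=26
Click 2 (2,0) count=2: revealed 1 new [(2,0)] -> total=27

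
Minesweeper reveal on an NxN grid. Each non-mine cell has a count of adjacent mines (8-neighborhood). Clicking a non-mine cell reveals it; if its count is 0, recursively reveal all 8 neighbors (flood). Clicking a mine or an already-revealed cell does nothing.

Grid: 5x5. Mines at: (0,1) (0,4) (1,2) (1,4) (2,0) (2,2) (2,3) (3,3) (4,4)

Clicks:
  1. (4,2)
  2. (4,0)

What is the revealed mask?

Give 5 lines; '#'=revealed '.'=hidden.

Answer: .....
.....
.....
###..
###..

Derivation:
Click 1 (4,2) count=1: revealed 1 new [(4,2)] -> total=1
Click 2 (4,0) count=0: revealed 5 new [(3,0) (3,1) (3,2) (4,0) (4,1)] -> total=6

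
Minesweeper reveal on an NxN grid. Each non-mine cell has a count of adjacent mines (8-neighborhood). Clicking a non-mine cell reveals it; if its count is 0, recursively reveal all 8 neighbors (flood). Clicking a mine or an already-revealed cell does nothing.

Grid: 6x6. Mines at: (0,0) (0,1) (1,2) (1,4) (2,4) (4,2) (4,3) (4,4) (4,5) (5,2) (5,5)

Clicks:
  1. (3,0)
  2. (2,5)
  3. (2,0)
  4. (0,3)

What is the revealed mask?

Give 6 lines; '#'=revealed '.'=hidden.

Click 1 (3,0) count=0: revealed 10 new [(1,0) (1,1) (2,0) (2,1) (3,0) (3,1) (4,0) (4,1) (5,0) (5,1)] -> total=10
Click 2 (2,5) count=2: revealed 1 new [(2,5)] -> total=11
Click 3 (2,0) count=0: revealed 0 new [(none)] -> total=11
Click 4 (0,3) count=2: revealed 1 new [(0,3)] -> total=12

Answer: ...#..
##....
##...#
##....
##....
##....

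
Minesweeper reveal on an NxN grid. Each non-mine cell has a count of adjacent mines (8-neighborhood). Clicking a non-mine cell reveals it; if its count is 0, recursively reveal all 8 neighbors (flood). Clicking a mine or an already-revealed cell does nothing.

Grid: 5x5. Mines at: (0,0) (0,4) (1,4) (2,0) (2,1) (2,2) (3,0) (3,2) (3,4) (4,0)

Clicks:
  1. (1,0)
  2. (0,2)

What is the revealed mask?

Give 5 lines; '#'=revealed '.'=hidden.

Answer: .###.
####.
.....
.....
.....

Derivation:
Click 1 (1,0) count=3: revealed 1 new [(1,0)] -> total=1
Click 2 (0,2) count=0: revealed 6 new [(0,1) (0,2) (0,3) (1,1) (1,2) (1,3)] -> total=7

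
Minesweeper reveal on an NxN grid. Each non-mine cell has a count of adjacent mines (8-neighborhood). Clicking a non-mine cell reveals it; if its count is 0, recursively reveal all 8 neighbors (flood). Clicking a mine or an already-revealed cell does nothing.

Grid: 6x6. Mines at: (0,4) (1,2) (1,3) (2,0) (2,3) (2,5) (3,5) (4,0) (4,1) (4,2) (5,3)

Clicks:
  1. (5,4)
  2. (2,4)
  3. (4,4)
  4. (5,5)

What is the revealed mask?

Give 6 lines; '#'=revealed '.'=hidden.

Click 1 (5,4) count=1: revealed 1 new [(5,4)] -> total=1
Click 2 (2,4) count=4: revealed 1 new [(2,4)] -> total=2
Click 3 (4,4) count=2: revealed 1 new [(4,4)] -> total=3
Click 4 (5,5) count=0: revealed 2 new [(4,5) (5,5)] -> total=5

Answer: ......
......
....#.
......
....##
....##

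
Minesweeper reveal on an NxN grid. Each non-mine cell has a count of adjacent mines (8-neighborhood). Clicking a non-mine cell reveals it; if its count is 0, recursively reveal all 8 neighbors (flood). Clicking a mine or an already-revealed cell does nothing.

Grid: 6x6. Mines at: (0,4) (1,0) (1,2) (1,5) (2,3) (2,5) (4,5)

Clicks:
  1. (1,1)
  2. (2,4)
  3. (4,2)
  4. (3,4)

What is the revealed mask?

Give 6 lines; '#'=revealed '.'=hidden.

Answer: ......
.#....
###.#.
#####.
#####.
#####.

Derivation:
Click 1 (1,1) count=2: revealed 1 new [(1,1)] -> total=1
Click 2 (2,4) count=3: revealed 1 new [(2,4)] -> total=2
Click 3 (4,2) count=0: revealed 18 new [(2,0) (2,1) (2,2) (3,0) (3,1) (3,2) (3,3) (3,4) (4,0) (4,1) (4,2) (4,3) (4,4) (5,0) (5,1) (5,2) (5,3) (5,4)] -> total=20
Click 4 (3,4) count=3: revealed 0 new [(none)] -> total=20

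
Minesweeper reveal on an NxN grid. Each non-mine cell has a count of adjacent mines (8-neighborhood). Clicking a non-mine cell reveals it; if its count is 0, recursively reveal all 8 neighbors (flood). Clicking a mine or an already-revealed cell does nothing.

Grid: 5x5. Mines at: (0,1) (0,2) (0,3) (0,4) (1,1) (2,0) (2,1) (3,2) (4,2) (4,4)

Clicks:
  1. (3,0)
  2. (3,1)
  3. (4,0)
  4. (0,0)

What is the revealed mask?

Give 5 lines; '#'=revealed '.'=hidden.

Answer: #....
.....
.....
##...
##...

Derivation:
Click 1 (3,0) count=2: revealed 1 new [(3,0)] -> total=1
Click 2 (3,1) count=4: revealed 1 new [(3,1)] -> total=2
Click 3 (4,0) count=0: revealed 2 new [(4,0) (4,1)] -> total=4
Click 4 (0,0) count=2: revealed 1 new [(0,0)] -> total=5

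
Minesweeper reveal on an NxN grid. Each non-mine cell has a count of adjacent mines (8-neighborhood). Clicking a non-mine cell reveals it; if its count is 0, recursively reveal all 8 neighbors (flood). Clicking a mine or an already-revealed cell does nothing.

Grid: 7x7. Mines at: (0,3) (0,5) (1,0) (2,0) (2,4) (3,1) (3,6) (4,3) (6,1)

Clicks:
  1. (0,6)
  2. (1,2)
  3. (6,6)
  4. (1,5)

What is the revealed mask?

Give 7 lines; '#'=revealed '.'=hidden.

Click 1 (0,6) count=1: revealed 1 new [(0,6)] -> total=1
Click 2 (1,2) count=1: revealed 1 new [(1,2)] -> total=2
Click 3 (6,6) count=0: revealed 13 new [(4,4) (4,5) (4,6) (5,2) (5,3) (5,4) (5,5) (5,6) (6,2) (6,3) (6,4) (6,5) (6,6)] -> total=15
Click 4 (1,5) count=2: revealed 1 new [(1,5)] -> total=16

Answer: ......#
..#..#.
.......
.......
....###
..#####
..#####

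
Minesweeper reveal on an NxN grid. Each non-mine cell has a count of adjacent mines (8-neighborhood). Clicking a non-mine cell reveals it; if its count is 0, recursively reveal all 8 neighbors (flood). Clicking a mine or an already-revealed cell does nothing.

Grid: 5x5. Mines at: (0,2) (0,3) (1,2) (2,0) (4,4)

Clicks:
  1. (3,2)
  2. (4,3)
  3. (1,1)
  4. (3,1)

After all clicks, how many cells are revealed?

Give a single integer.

Answer: 12

Derivation:
Click 1 (3,2) count=0: revealed 11 new [(2,1) (2,2) (2,3) (3,0) (3,1) (3,2) (3,3) (4,0) (4,1) (4,2) (4,3)] -> total=11
Click 2 (4,3) count=1: revealed 0 new [(none)] -> total=11
Click 3 (1,1) count=3: revealed 1 new [(1,1)] -> total=12
Click 4 (3,1) count=1: revealed 0 new [(none)] -> total=12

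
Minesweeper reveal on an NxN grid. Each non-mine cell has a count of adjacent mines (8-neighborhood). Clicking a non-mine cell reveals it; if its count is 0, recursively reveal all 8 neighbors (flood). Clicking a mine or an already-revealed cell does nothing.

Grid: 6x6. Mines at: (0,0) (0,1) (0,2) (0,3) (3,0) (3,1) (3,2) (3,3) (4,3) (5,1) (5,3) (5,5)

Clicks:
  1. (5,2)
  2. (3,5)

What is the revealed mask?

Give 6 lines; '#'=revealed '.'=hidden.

Answer: ....##
....##
....##
....##
....##
..#...

Derivation:
Click 1 (5,2) count=3: revealed 1 new [(5,2)] -> total=1
Click 2 (3,5) count=0: revealed 10 new [(0,4) (0,5) (1,4) (1,5) (2,4) (2,5) (3,4) (3,5) (4,4) (4,5)] -> total=11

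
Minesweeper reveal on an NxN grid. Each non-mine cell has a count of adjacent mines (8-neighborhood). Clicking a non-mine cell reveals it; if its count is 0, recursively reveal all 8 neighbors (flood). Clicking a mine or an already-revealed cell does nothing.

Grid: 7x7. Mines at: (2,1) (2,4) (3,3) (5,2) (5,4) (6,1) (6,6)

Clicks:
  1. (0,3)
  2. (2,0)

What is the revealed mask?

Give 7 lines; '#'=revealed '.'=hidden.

Answer: #######
#######
#....##
.....##
.....##
.....##
.......

Derivation:
Click 1 (0,3) count=0: revealed 22 new [(0,0) (0,1) (0,2) (0,3) (0,4) (0,5) (0,6) (1,0) (1,1) (1,2) (1,3) (1,4) (1,5) (1,6) (2,5) (2,6) (3,5) (3,6) (4,5) (4,6) (5,5) (5,6)] -> total=22
Click 2 (2,0) count=1: revealed 1 new [(2,0)] -> total=23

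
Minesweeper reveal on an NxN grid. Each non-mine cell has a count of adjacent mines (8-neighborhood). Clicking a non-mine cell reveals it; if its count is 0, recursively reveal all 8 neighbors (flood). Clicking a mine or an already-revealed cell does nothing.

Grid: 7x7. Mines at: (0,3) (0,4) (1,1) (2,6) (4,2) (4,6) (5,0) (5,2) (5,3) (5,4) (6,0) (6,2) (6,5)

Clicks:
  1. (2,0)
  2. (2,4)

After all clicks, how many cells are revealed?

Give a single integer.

Answer: 16

Derivation:
Click 1 (2,0) count=1: revealed 1 new [(2,0)] -> total=1
Click 2 (2,4) count=0: revealed 15 new [(1,2) (1,3) (1,4) (1,5) (2,2) (2,3) (2,4) (2,5) (3,2) (3,3) (3,4) (3,5) (4,3) (4,4) (4,5)] -> total=16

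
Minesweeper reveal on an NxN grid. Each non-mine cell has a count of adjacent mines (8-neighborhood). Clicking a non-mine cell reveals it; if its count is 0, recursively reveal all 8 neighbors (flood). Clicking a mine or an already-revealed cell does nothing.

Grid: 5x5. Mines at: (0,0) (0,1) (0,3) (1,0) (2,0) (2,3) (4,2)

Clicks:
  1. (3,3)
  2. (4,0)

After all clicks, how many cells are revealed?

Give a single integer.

Answer: 5

Derivation:
Click 1 (3,3) count=2: revealed 1 new [(3,3)] -> total=1
Click 2 (4,0) count=0: revealed 4 new [(3,0) (3,1) (4,0) (4,1)] -> total=5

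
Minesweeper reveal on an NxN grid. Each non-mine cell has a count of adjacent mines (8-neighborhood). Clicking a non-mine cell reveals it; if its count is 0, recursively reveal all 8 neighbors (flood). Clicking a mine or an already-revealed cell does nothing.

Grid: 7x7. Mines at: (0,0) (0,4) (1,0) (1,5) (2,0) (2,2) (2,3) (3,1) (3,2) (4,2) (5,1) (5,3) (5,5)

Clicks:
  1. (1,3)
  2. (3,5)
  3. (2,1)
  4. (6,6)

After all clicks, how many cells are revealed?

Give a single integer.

Click 1 (1,3) count=3: revealed 1 new [(1,3)] -> total=1
Click 2 (3,5) count=0: revealed 9 new [(2,4) (2,5) (2,6) (3,4) (3,5) (3,6) (4,4) (4,5) (4,6)] -> total=10
Click 3 (2,1) count=5: revealed 1 new [(2,1)] -> total=11
Click 4 (6,6) count=1: revealed 1 new [(6,6)] -> total=12

Answer: 12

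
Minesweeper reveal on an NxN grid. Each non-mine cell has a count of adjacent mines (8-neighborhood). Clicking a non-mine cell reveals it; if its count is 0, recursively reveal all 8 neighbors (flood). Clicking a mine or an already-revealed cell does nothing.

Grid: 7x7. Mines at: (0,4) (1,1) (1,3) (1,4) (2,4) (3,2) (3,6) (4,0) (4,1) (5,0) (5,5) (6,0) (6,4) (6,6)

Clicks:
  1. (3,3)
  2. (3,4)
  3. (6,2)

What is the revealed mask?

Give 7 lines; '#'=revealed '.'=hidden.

Answer: .......
.......
.......
...##..
.......
.###...
.###...

Derivation:
Click 1 (3,3) count=2: revealed 1 new [(3,3)] -> total=1
Click 2 (3,4) count=1: revealed 1 new [(3,4)] -> total=2
Click 3 (6,2) count=0: revealed 6 new [(5,1) (5,2) (5,3) (6,1) (6,2) (6,3)] -> total=8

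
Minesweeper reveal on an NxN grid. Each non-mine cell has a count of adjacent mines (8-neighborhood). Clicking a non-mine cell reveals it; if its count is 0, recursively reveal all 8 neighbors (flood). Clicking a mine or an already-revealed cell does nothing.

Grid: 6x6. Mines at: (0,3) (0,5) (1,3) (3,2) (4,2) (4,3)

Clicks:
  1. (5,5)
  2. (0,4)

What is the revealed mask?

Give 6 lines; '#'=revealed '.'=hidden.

Click 1 (5,5) count=0: revealed 10 new [(1,4) (1,5) (2,4) (2,5) (3,4) (3,5) (4,4) (4,5) (5,4) (5,5)] -> total=10
Click 2 (0,4) count=3: revealed 1 new [(0,4)] -> total=11

Answer: ....#.
....##
....##
....##
....##
....##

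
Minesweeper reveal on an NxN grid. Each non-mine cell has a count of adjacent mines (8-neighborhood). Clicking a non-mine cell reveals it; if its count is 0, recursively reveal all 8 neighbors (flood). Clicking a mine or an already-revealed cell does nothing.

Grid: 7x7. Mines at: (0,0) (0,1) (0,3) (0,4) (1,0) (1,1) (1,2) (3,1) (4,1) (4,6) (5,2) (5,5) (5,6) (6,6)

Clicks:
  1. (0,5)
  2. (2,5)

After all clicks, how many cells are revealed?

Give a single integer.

Answer: 20

Derivation:
Click 1 (0,5) count=1: revealed 1 new [(0,5)] -> total=1
Click 2 (2,5) count=0: revealed 19 new [(0,6) (1,3) (1,4) (1,5) (1,6) (2,2) (2,3) (2,4) (2,5) (2,6) (3,2) (3,3) (3,4) (3,5) (3,6) (4,2) (4,3) (4,4) (4,5)] -> total=20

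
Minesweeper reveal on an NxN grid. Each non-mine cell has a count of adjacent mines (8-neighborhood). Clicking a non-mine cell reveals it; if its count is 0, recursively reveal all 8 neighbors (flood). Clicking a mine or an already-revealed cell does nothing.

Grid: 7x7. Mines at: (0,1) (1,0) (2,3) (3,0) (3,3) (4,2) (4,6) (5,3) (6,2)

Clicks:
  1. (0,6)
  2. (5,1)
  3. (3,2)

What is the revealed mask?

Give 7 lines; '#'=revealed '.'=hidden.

Answer: ..#####
..#####
....###
..#.###
.......
.#.....
.......

Derivation:
Click 1 (0,6) count=0: revealed 16 new [(0,2) (0,3) (0,4) (0,5) (0,6) (1,2) (1,3) (1,4) (1,5) (1,6) (2,4) (2,5) (2,6) (3,4) (3,5) (3,6)] -> total=16
Click 2 (5,1) count=2: revealed 1 new [(5,1)] -> total=17
Click 3 (3,2) count=3: revealed 1 new [(3,2)] -> total=18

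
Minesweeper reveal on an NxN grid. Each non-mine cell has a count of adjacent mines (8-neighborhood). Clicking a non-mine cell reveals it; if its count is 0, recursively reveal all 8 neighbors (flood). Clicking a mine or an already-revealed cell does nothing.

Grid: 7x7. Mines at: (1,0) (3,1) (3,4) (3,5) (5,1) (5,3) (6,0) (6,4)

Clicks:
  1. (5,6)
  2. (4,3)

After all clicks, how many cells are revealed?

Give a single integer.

Answer: 7

Derivation:
Click 1 (5,6) count=0: revealed 6 new [(4,5) (4,6) (5,5) (5,6) (6,5) (6,6)] -> total=6
Click 2 (4,3) count=2: revealed 1 new [(4,3)] -> total=7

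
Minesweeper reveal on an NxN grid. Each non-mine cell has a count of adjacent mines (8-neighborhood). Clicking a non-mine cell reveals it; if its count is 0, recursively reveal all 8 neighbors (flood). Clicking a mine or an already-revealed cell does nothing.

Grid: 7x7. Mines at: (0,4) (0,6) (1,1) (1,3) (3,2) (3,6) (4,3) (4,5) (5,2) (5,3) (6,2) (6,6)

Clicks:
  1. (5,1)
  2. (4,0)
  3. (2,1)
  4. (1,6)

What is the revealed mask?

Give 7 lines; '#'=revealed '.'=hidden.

Click 1 (5,1) count=2: revealed 1 new [(5,1)] -> total=1
Click 2 (4,0) count=0: revealed 9 new [(2,0) (2,1) (3,0) (3,1) (4,0) (4,1) (5,0) (6,0) (6,1)] -> total=10
Click 3 (2,1) count=2: revealed 0 new [(none)] -> total=10
Click 4 (1,6) count=1: revealed 1 new [(1,6)] -> total=11

Answer: .......
......#
##.....
##.....
##.....
##.....
##.....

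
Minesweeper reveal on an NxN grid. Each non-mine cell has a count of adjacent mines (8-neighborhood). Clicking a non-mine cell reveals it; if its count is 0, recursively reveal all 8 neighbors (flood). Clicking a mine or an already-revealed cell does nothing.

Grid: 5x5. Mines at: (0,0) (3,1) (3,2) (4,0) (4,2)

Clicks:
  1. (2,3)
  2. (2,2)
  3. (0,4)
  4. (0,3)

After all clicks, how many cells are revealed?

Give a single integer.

Click 1 (2,3) count=1: revealed 1 new [(2,3)] -> total=1
Click 2 (2,2) count=2: revealed 1 new [(2,2)] -> total=2
Click 3 (0,4) count=0: revealed 14 new [(0,1) (0,2) (0,3) (0,4) (1,1) (1,2) (1,3) (1,4) (2,1) (2,4) (3,3) (3,4) (4,3) (4,4)] -> total=16
Click 4 (0,3) count=0: revealed 0 new [(none)] -> total=16

Answer: 16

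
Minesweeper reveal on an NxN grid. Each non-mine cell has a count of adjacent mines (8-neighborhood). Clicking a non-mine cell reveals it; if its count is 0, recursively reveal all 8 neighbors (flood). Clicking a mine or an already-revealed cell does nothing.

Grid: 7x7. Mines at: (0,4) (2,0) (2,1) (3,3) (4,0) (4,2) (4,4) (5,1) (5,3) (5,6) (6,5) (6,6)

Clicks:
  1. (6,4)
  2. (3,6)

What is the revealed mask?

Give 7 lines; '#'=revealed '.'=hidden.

Answer: .....##
....###
....###
....###
.....##
.......
....#..

Derivation:
Click 1 (6,4) count=2: revealed 1 new [(6,4)] -> total=1
Click 2 (3,6) count=0: revealed 13 new [(0,5) (0,6) (1,4) (1,5) (1,6) (2,4) (2,5) (2,6) (3,4) (3,5) (3,6) (4,5) (4,6)] -> total=14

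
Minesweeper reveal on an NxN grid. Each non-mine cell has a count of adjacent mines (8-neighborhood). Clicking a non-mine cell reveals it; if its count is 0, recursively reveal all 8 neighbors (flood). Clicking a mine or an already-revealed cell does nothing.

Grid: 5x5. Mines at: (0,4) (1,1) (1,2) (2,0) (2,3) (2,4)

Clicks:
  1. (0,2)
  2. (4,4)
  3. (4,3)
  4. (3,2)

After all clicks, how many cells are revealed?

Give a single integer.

Answer: 11

Derivation:
Click 1 (0,2) count=2: revealed 1 new [(0,2)] -> total=1
Click 2 (4,4) count=0: revealed 10 new [(3,0) (3,1) (3,2) (3,3) (3,4) (4,0) (4,1) (4,2) (4,3) (4,4)] -> total=11
Click 3 (4,3) count=0: revealed 0 new [(none)] -> total=11
Click 4 (3,2) count=1: revealed 0 new [(none)] -> total=11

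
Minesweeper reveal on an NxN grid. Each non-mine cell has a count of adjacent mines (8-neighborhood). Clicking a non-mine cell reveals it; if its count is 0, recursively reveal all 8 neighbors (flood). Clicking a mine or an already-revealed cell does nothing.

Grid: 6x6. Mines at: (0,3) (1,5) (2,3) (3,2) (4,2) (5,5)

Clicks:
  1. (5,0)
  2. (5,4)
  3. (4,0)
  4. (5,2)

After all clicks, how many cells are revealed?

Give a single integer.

Click 1 (5,0) count=0: revealed 15 new [(0,0) (0,1) (0,2) (1,0) (1,1) (1,2) (2,0) (2,1) (2,2) (3,0) (3,1) (4,0) (4,1) (5,0) (5,1)] -> total=15
Click 2 (5,4) count=1: revealed 1 new [(5,4)] -> total=16
Click 3 (4,0) count=0: revealed 0 new [(none)] -> total=16
Click 4 (5,2) count=1: revealed 1 new [(5,2)] -> total=17

Answer: 17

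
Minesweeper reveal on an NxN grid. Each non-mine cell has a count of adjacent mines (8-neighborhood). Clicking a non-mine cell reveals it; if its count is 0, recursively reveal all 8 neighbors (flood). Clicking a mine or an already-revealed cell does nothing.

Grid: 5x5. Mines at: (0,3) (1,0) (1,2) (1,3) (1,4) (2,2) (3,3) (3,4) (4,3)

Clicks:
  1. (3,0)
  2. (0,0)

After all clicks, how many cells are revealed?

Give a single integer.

Answer: 9

Derivation:
Click 1 (3,0) count=0: revealed 8 new [(2,0) (2,1) (3,0) (3,1) (3,2) (4,0) (4,1) (4,2)] -> total=8
Click 2 (0,0) count=1: revealed 1 new [(0,0)] -> total=9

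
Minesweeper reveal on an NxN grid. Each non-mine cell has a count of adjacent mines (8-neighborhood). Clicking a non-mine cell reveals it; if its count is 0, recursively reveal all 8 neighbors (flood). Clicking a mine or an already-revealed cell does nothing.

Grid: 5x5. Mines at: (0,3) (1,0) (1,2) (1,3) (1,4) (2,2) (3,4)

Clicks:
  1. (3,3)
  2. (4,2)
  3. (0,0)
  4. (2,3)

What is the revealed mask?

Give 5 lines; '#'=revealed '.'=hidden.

Click 1 (3,3) count=2: revealed 1 new [(3,3)] -> total=1
Click 2 (4,2) count=0: revealed 9 new [(2,0) (2,1) (3,0) (3,1) (3,2) (4,0) (4,1) (4,2) (4,3)] -> total=10
Click 3 (0,0) count=1: revealed 1 new [(0,0)] -> total=11
Click 4 (2,3) count=5: revealed 1 new [(2,3)] -> total=12

Answer: #....
.....
##.#.
####.
####.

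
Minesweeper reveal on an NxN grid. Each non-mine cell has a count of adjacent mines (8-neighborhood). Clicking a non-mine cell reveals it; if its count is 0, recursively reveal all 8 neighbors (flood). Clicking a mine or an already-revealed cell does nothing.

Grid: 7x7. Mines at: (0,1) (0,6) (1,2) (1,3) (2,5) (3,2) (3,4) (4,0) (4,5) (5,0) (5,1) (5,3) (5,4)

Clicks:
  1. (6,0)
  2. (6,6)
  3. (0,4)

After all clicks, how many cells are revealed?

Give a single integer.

Answer: 6

Derivation:
Click 1 (6,0) count=2: revealed 1 new [(6,0)] -> total=1
Click 2 (6,6) count=0: revealed 4 new [(5,5) (5,6) (6,5) (6,6)] -> total=5
Click 3 (0,4) count=1: revealed 1 new [(0,4)] -> total=6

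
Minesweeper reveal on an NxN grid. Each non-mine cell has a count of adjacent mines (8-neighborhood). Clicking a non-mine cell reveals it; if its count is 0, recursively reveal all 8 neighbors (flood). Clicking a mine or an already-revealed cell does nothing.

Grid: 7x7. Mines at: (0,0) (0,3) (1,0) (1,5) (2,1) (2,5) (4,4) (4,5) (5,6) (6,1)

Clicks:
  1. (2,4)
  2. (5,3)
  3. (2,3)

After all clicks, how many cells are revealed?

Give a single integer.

Answer: 10

Derivation:
Click 1 (2,4) count=2: revealed 1 new [(2,4)] -> total=1
Click 2 (5,3) count=1: revealed 1 new [(5,3)] -> total=2
Click 3 (2,3) count=0: revealed 8 new [(1,2) (1,3) (1,4) (2,2) (2,3) (3,2) (3,3) (3,4)] -> total=10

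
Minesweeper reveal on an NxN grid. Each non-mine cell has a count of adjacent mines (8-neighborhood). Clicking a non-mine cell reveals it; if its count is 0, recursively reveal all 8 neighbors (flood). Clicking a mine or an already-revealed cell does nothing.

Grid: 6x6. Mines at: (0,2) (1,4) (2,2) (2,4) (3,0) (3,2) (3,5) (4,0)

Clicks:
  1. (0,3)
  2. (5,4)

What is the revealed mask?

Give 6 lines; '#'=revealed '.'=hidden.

Answer: ...#..
......
......
......
.#####
.#####

Derivation:
Click 1 (0,3) count=2: revealed 1 new [(0,3)] -> total=1
Click 2 (5,4) count=0: revealed 10 new [(4,1) (4,2) (4,3) (4,4) (4,5) (5,1) (5,2) (5,3) (5,4) (5,5)] -> total=11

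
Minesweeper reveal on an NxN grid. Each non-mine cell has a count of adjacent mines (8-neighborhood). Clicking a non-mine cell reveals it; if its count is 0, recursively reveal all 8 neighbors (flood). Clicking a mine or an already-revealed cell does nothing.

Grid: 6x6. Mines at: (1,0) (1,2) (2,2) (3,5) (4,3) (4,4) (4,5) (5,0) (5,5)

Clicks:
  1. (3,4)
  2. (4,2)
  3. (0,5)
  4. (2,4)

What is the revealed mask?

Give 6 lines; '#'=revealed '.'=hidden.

Click 1 (3,4) count=4: revealed 1 new [(3,4)] -> total=1
Click 2 (4,2) count=1: revealed 1 new [(4,2)] -> total=2
Click 3 (0,5) count=0: revealed 9 new [(0,3) (0,4) (0,5) (1,3) (1,4) (1,5) (2,3) (2,4) (2,5)] -> total=11
Click 4 (2,4) count=1: revealed 0 new [(none)] -> total=11

Answer: ...###
...###
...###
....#.
..#...
......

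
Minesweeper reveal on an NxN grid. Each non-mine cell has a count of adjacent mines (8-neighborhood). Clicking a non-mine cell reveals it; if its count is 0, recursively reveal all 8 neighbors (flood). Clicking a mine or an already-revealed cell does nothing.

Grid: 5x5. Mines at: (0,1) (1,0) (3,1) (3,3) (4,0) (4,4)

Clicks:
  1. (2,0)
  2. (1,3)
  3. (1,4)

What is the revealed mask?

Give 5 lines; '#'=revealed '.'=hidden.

Click 1 (2,0) count=2: revealed 1 new [(2,0)] -> total=1
Click 2 (1,3) count=0: revealed 9 new [(0,2) (0,3) (0,4) (1,2) (1,3) (1,4) (2,2) (2,3) (2,4)] -> total=10
Click 3 (1,4) count=0: revealed 0 new [(none)] -> total=10

Answer: ..###
..###
#.###
.....
.....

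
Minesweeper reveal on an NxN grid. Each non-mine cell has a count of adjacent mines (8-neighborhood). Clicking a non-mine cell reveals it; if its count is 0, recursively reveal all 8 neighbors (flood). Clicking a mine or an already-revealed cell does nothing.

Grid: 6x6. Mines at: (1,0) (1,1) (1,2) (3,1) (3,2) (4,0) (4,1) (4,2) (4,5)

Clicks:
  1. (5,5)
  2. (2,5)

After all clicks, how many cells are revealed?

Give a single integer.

Answer: 13

Derivation:
Click 1 (5,5) count=1: revealed 1 new [(5,5)] -> total=1
Click 2 (2,5) count=0: revealed 12 new [(0,3) (0,4) (0,5) (1,3) (1,4) (1,5) (2,3) (2,4) (2,5) (3,3) (3,4) (3,5)] -> total=13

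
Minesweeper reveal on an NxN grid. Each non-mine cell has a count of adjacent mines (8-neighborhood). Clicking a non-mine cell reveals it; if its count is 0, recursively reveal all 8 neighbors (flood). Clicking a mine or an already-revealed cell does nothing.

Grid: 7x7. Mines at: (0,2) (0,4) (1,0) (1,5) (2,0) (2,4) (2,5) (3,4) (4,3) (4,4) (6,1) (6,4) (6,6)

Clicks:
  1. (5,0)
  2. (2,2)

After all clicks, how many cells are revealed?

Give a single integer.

Answer: 10

Derivation:
Click 1 (5,0) count=1: revealed 1 new [(5,0)] -> total=1
Click 2 (2,2) count=0: revealed 9 new [(1,1) (1,2) (1,3) (2,1) (2,2) (2,3) (3,1) (3,2) (3,3)] -> total=10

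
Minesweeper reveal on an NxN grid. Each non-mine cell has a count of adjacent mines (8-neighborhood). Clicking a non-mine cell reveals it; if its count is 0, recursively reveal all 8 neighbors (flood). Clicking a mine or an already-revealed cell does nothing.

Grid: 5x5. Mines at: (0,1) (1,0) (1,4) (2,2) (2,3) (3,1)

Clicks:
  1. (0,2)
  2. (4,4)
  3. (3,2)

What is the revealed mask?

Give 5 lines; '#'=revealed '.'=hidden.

Click 1 (0,2) count=1: revealed 1 new [(0,2)] -> total=1
Click 2 (4,4) count=0: revealed 6 new [(3,2) (3,3) (3,4) (4,2) (4,3) (4,4)] -> total=7
Click 3 (3,2) count=3: revealed 0 new [(none)] -> total=7

Answer: ..#..
.....
.....
..###
..###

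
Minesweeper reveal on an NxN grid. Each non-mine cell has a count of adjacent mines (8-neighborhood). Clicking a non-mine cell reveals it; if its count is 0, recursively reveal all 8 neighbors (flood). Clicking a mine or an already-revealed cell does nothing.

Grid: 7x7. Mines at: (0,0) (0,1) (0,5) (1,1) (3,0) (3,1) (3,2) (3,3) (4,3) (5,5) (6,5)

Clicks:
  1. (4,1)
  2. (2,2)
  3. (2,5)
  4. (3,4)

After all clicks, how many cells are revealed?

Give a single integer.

Answer: 14

Derivation:
Click 1 (4,1) count=3: revealed 1 new [(4,1)] -> total=1
Click 2 (2,2) count=4: revealed 1 new [(2,2)] -> total=2
Click 3 (2,5) count=0: revealed 12 new [(1,4) (1,5) (1,6) (2,4) (2,5) (2,6) (3,4) (3,5) (3,6) (4,4) (4,5) (4,6)] -> total=14
Click 4 (3,4) count=2: revealed 0 new [(none)] -> total=14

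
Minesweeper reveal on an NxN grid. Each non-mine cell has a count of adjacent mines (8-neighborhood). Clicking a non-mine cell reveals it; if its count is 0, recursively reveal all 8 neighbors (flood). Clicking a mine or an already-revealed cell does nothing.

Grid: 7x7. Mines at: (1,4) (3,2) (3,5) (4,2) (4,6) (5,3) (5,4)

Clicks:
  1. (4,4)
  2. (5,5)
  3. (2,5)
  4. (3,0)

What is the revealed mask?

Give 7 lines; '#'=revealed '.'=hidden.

Answer: ####...
####...
####.#.
##.....
##..#..
###..#.
###....

Derivation:
Click 1 (4,4) count=3: revealed 1 new [(4,4)] -> total=1
Click 2 (5,5) count=2: revealed 1 new [(5,5)] -> total=2
Click 3 (2,5) count=2: revealed 1 new [(2,5)] -> total=3
Click 4 (3,0) count=0: revealed 22 new [(0,0) (0,1) (0,2) (0,3) (1,0) (1,1) (1,2) (1,3) (2,0) (2,1) (2,2) (2,3) (3,0) (3,1) (4,0) (4,1) (5,0) (5,1) (5,2) (6,0) (6,1) (6,2)] -> total=25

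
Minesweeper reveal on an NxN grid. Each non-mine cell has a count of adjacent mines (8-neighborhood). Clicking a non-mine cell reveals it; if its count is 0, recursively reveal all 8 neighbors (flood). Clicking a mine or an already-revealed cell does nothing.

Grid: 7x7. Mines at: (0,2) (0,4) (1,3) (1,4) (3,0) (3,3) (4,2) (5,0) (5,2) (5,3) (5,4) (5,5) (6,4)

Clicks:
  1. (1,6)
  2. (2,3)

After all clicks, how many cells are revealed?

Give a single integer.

Answer: 14

Derivation:
Click 1 (1,6) count=0: revealed 13 new [(0,5) (0,6) (1,5) (1,6) (2,4) (2,5) (2,6) (3,4) (3,5) (3,6) (4,4) (4,5) (4,6)] -> total=13
Click 2 (2,3) count=3: revealed 1 new [(2,3)] -> total=14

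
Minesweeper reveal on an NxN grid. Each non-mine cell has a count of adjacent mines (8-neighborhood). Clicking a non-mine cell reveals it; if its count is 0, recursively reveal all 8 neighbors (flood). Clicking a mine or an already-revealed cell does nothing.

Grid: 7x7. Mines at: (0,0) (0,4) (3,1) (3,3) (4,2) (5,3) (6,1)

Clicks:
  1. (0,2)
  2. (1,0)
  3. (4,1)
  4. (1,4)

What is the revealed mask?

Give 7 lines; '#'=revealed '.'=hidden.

Click 1 (0,2) count=0: revealed 9 new [(0,1) (0,2) (0,3) (1,1) (1,2) (1,3) (2,1) (2,2) (2,3)] -> total=9
Click 2 (1,0) count=1: revealed 1 new [(1,0)] -> total=10
Click 3 (4,1) count=2: revealed 1 new [(4,1)] -> total=11
Click 4 (1,4) count=1: revealed 1 new [(1,4)] -> total=12

Answer: .###...
#####..
.###...
.......
.#.....
.......
.......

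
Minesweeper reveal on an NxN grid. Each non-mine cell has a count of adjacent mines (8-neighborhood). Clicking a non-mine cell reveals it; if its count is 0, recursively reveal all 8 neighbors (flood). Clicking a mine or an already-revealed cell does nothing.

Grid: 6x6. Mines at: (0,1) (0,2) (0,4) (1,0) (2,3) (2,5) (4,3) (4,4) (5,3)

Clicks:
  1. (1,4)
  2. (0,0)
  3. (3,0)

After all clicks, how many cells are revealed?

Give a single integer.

Click 1 (1,4) count=3: revealed 1 new [(1,4)] -> total=1
Click 2 (0,0) count=2: revealed 1 new [(0,0)] -> total=2
Click 3 (3,0) count=0: revealed 12 new [(2,0) (2,1) (2,2) (3,0) (3,1) (3,2) (4,0) (4,1) (4,2) (5,0) (5,1) (5,2)] -> total=14

Answer: 14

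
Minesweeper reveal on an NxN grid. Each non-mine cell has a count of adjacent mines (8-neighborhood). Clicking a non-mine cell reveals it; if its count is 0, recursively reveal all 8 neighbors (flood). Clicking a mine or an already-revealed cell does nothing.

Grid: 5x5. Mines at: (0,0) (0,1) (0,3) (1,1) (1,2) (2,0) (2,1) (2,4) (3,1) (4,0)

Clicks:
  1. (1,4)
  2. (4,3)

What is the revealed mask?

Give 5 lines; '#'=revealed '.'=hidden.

Answer: .....
....#
.....
..###
..###

Derivation:
Click 1 (1,4) count=2: revealed 1 new [(1,4)] -> total=1
Click 2 (4,3) count=0: revealed 6 new [(3,2) (3,3) (3,4) (4,2) (4,3) (4,4)] -> total=7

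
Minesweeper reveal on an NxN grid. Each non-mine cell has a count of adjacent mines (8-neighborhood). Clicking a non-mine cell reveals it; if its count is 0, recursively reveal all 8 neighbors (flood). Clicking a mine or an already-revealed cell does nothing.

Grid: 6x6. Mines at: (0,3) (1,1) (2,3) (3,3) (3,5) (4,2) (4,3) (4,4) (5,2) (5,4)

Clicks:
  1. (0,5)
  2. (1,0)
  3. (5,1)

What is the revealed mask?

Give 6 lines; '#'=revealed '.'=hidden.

Answer: ....##
#...##
....##
......
......
.#....

Derivation:
Click 1 (0,5) count=0: revealed 6 new [(0,4) (0,5) (1,4) (1,5) (2,4) (2,5)] -> total=6
Click 2 (1,0) count=1: revealed 1 new [(1,0)] -> total=7
Click 3 (5,1) count=2: revealed 1 new [(5,1)] -> total=8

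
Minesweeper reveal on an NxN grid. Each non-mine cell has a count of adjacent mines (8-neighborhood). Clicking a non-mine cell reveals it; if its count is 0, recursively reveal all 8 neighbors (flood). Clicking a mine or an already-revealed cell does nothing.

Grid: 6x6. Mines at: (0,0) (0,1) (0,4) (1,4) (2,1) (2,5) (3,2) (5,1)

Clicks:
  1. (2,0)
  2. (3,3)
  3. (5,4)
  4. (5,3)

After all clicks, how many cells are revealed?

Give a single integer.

Click 1 (2,0) count=1: revealed 1 new [(2,0)] -> total=1
Click 2 (3,3) count=1: revealed 1 new [(3,3)] -> total=2
Click 3 (5,4) count=0: revealed 10 new [(3,4) (3,5) (4,2) (4,3) (4,4) (4,5) (5,2) (5,3) (5,4) (5,5)] -> total=12
Click 4 (5,3) count=0: revealed 0 new [(none)] -> total=12

Answer: 12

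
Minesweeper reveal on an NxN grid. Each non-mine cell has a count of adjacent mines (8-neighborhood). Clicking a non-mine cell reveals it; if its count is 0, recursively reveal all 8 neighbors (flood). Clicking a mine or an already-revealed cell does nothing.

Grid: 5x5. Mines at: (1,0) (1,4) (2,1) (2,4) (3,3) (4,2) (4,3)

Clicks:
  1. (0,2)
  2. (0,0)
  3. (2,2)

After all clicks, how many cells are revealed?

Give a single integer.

Click 1 (0,2) count=0: revealed 6 new [(0,1) (0,2) (0,3) (1,1) (1,2) (1,3)] -> total=6
Click 2 (0,0) count=1: revealed 1 new [(0,0)] -> total=7
Click 3 (2,2) count=2: revealed 1 new [(2,2)] -> total=8

Answer: 8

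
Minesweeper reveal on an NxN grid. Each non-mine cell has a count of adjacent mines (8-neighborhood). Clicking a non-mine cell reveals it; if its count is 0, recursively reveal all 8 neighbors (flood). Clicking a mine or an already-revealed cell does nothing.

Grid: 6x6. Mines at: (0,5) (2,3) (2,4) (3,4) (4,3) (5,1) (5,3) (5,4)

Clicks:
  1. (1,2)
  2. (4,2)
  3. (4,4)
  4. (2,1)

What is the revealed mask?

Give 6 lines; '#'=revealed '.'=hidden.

Click 1 (1,2) count=1: revealed 1 new [(1,2)] -> total=1
Click 2 (4,2) count=3: revealed 1 new [(4,2)] -> total=2
Click 3 (4,4) count=4: revealed 1 new [(4,4)] -> total=3
Click 4 (2,1) count=0: revealed 17 new [(0,0) (0,1) (0,2) (0,3) (0,4) (1,0) (1,1) (1,3) (1,4) (2,0) (2,1) (2,2) (3,0) (3,1) (3,2) (4,0) (4,1)] -> total=20

Answer: #####.
#####.
###...
###...
###.#.
......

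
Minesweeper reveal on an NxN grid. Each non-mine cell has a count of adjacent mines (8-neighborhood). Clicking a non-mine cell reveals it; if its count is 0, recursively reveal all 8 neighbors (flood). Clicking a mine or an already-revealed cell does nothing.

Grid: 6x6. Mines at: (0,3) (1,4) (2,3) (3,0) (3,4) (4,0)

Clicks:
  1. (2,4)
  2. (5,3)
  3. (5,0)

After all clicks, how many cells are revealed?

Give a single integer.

Click 1 (2,4) count=3: revealed 1 new [(2,4)] -> total=1
Click 2 (5,3) count=0: revealed 13 new [(3,1) (3,2) (3,3) (4,1) (4,2) (4,3) (4,4) (4,5) (5,1) (5,2) (5,3) (5,4) (5,5)] -> total=14
Click 3 (5,0) count=1: revealed 1 new [(5,0)] -> total=15

Answer: 15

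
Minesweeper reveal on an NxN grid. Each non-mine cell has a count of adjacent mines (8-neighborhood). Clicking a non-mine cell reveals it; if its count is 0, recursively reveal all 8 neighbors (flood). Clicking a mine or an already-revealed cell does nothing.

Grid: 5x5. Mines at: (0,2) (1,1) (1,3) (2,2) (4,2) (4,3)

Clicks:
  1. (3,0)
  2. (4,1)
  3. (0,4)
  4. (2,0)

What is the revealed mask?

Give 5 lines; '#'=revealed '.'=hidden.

Answer: ....#
.....
##...
##...
##...

Derivation:
Click 1 (3,0) count=0: revealed 6 new [(2,0) (2,1) (3,0) (3,1) (4,0) (4,1)] -> total=6
Click 2 (4,1) count=1: revealed 0 new [(none)] -> total=6
Click 3 (0,4) count=1: revealed 1 new [(0,4)] -> total=7
Click 4 (2,0) count=1: revealed 0 new [(none)] -> total=7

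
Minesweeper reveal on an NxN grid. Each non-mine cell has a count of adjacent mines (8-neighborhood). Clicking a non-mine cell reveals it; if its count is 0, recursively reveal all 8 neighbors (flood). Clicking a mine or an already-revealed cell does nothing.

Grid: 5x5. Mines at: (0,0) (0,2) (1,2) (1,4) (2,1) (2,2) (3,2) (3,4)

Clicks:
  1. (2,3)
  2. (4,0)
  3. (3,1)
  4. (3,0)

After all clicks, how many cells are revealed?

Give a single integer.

Answer: 5

Derivation:
Click 1 (2,3) count=5: revealed 1 new [(2,3)] -> total=1
Click 2 (4,0) count=0: revealed 4 new [(3,0) (3,1) (4,0) (4,1)] -> total=5
Click 3 (3,1) count=3: revealed 0 new [(none)] -> total=5
Click 4 (3,0) count=1: revealed 0 new [(none)] -> total=5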